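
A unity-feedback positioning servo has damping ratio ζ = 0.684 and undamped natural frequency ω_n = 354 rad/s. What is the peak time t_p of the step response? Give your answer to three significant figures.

t_p ≈ 0.0122 s

The damped frequency is ω_d = ω_n√(1−ζ²) = 354·√(1−0.468) = 258 rad/s.
Peak time t_p = π/ω_d = π/258 = 0.0122 s.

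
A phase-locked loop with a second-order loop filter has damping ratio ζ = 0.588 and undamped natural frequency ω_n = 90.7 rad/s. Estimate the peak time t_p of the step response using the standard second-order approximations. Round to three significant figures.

The damped frequency is ω_d = ω_n√(1−ζ²) = 90.7·√(1−0.346) = 73.4 rad/s.
Peak time t_p = π/ω_d = π/73.4 = 0.0428 s.

t_p ≈ 0.0428 s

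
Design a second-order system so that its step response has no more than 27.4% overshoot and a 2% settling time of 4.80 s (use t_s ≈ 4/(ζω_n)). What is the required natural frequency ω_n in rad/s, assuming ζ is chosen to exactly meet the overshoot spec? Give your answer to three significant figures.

Inverting the overshoot relation: ζ = |ln 0.274|/√(π² + ln²0.274) = 0.381.
Then ω_n = 4/(ζ t_s) = 4/(0.381 × 4.80) = 2.19 rad/s.

ω_n ≈ 2.19 rad/s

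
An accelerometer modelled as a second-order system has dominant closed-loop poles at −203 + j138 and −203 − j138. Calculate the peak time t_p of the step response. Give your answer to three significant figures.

t_p = π/ω_d with ω_d = 138 (the imaginary part), so t_p = 0.0228 s.

t_p ≈ 0.0228 s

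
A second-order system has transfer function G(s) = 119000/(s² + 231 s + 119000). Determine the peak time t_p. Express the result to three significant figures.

Comparing the denominator to s² + 2ζω_n s + ω_n²: ω_n = √119000 = 345 rad/s, and 2ζω_n = 231 so ζ = 231/(2·345) = 0.335.
ω_d = ω_n√(1−ζ²) = 325 rad/s. Then t_p = π/ω_d = 0.00966 s.

t_p ≈ 0.00966 s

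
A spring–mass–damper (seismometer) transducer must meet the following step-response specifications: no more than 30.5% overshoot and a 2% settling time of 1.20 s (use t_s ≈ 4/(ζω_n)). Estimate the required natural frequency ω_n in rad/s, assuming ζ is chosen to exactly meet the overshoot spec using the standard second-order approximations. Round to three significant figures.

ω_n ≈ 9.43 rad/s

Inverting the overshoot relation: ζ = |ln 0.305|/√(π² + ln²0.305) = 0.354.
Then ω_n = 4/(ζ t_s) = 4/(0.354 × 1.20) = 9.43 rad/s.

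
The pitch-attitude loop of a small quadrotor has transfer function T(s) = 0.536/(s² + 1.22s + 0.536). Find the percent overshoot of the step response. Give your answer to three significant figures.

%OS ≈ 0.879%

ω_n = √0.536 = 0.732 rad/s; ζ = 1.22/(2·0.732) = 0.833.
%OS = 100 e^{−πζ/√(1−ζ²)} with ζ = 0.833 gives 0.879%.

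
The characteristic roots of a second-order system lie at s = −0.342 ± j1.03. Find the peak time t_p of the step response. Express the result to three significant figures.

t_p = π/ω_d with ω_d = 1.03 (the imaginary part), so t_p = 3.05 s.

t_p ≈ 3.05 s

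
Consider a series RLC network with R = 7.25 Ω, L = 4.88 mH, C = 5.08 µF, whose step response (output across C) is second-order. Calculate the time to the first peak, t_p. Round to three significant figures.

For a series RLC circuit (capacitor voltage as output), ω_n = 1/√(LC) = 1/√(4.88 mH · 5.08 µF) = 6350 rad/s.
ζ = (R/2)·√(C/L) = (7.25/2)·√(5.08 µF/4.88 mH) = 0.117.
ω_d = 6350·√(1 − 0.117²) = 6310 rad/s. t_p = π/ω_d = 0.000498 s.

t_p ≈ 0.000498 s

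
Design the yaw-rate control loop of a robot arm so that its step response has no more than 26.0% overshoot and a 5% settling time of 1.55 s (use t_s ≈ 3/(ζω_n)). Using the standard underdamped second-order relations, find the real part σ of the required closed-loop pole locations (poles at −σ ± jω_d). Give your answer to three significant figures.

σ ≈ 1.94

The settling-time spec alone fixes σ = ζω_n = 3/t_s = 3/1.55 = 1.94.
(Overshoot then fixes ζ = 0.394 and hence ω_d = σ·√(1−ζ²)/ζ = 4.51 rad/s.)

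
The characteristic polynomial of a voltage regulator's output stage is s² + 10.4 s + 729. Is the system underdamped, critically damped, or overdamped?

underdamped

a² − 4b = 10.4² − 4·729 < 0 (complex roots); the system is underdamped.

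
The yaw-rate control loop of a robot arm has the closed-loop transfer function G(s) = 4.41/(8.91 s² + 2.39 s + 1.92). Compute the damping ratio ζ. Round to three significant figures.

ζ ≈ 0.289

Dividing through by 8.91: denominator becomes s² + 0.2682 s + 0.2155.
So ω_n = √0.2155 = 0.464 rad/s and ζ = 0.2682/(2·0.464) = 0.289.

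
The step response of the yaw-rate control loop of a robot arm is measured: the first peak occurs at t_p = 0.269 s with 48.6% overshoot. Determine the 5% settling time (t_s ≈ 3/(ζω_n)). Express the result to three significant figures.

t_s ≈ 1.12 s

From the overshoot, ζ = −ln(OS)/√(π²+ln²(OS)) = 0.224.
t_p = π/ω_d ⇒ ω_d = 11.7 rad/s; then ω_n = ω_d/√(1−ζ²) = 12.0 rad/s.
t_s ≈ 3/(ζω_n) = 3/(0.224·12.0) = 1.12 s.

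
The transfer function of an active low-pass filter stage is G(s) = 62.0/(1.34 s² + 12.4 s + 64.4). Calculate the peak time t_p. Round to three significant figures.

t_p ≈ 0.609 s

Dividing through by 1.34: denominator becomes s² + 9.254 s + 48.06.
So ω_n = √48.06 = 6.93 rad/s and ζ = 9.254/(2·6.93) = 0.667.
ω_d = ω_n√(1−ζ²) = 5.16 rad/s. t_p = π/ω_d = 0.609 s.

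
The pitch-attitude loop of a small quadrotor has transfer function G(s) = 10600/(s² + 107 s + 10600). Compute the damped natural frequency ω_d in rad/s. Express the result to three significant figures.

ω_d ≈ 88.0 rad/s

Matching coefficients with s² + 2ζω_n s + ω_n² gives ω_n² = 10600 ⇒ ω_n = 103 rad/s, and ζ = 107/(2ω_n) = 0.520.
ω_d = ω_n√(1−ζ²) = 88.0 rad/s.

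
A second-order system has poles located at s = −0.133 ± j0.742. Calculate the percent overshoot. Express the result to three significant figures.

%OS ≈ 56.9%

|pole| = ω_n = √(0.133² + 0.742²) = 0.754 rad/s; ζ = cos θ = σ/ω_n = 0.176.
%OS = 100·exp(−πζ/√(1−ζ²)) = 56.9%.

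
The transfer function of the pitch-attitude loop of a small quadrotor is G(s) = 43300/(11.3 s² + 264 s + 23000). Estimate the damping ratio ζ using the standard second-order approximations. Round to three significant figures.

ζ ≈ 0.259

Dividing through by 11.3: denominator becomes s² + 23.36 s + 2035.
So ω_n = √2035 = 45.1 rad/s and ζ = 23.36/(2·45.1) = 0.259.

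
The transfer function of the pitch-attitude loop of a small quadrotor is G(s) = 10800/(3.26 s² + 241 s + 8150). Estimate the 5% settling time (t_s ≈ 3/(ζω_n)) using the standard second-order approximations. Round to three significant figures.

Dividing through by 3.26: denominator becomes s² + 73.93 s + 2500.
So ω_n = √2500 = 50.0 rad/s and ζ = 73.93/(2·50.0) = 0.739.
t_s ≈ 3/(ζω_n) = 0.0812 s.

t_s ≈ 0.0812 s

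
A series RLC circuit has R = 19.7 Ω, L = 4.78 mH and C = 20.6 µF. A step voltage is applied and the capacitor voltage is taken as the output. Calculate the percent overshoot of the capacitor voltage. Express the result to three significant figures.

%OS ≈ 6.97%

For a series RLC circuit (capacitor voltage as output), ω_n = 1/√(LC) = 1/√(4.78 mH · 20.6 µF) = 3190 rad/s.
ζ = (R/2)·√(C/L) = (19.7/2)·√(20.6 µF/4.78 mH) = 0.647.
Overshoot: exp(−π·0.647/√(1−0.647²)) = 0.0697, i.e. 6.97%.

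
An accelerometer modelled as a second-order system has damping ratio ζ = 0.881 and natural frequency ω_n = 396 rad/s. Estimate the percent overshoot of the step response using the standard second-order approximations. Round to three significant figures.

For an underdamped second-order system, %OS = 100·exp(−πζ/√(1−ζ²)).
πζ/√(1−ζ²) = π·0.881/√(1−0.776) = 5.850, so %OS = 100·e^(−5.850) = 0.288%.

%OS ≈ 0.288%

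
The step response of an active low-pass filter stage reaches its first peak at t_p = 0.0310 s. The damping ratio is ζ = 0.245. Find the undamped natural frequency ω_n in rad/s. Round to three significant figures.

Peak time t_p = π/ω_d, so ω_d = π/t_p = π/0.0310 = 101 rad/s.
ω_n = ω_d/√(1−ζ²) = 101/√0.940 = 105 rad/s.

ω_n ≈ 105 rad/s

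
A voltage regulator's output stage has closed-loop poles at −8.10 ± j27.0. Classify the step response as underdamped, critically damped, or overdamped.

Since the poles form a complex-conjugate pair with nonzero imaginary part, the response is underdamped.

underdamped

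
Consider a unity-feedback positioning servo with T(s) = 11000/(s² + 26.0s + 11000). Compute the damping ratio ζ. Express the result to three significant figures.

ζ ≈ 0.124

Comparing the denominator to s² + 2ζω_n s + ω_n²: ω_n = √11000 = 105 rad/s, and 2ζω_n = 26.0 so ζ = 26.0/(2·105) = 0.124.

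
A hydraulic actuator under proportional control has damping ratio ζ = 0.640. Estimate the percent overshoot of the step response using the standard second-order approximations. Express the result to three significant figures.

%OS ≈ 7.30%

For an underdamped second-order system, %OS = 100·exp(−πζ/√(1−ζ²)).
πζ/√(1−ζ²) = π·0.640/√(1−0.410) = 2.617, so %OS = 100·e^(−2.617) = 7.30%.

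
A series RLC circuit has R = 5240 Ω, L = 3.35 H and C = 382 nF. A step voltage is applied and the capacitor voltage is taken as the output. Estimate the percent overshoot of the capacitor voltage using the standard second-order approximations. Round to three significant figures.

For a series RLC circuit (capacitor voltage as output), ω_n = 1/√(LC) = 1/√(3.35 H · 382 nF) = 884 rad/s.
ζ = (R/2)·√(C/L) = (5240/2)·√(382 nF/3.35 H) = 0.885.
Overshoot: exp(−π·0.885/√(1−0.885²)) = 0.00257, i.e. 0.257%.

%OS ≈ 0.257%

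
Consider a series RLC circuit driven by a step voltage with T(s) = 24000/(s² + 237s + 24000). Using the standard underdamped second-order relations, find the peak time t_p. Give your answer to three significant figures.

ω_n = √24000 = 155 rad/s; ζ = 237/(2·155) = 0.765.
The damped frequency ω_d = ω_n√(1−ζ²) = 99.8 rad/s. Then t_p = π/ω_d = 0.0315 s.

t_p ≈ 0.0315 s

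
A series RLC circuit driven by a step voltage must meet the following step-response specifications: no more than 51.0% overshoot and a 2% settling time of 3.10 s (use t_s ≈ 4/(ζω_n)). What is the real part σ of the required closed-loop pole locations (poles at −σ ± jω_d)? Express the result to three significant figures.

σ ≈ 1.29

The settling-time spec alone fixes σ = ζω_n = 4/t_s = 4/3.10 = 1.29.
(Overshoot then fixes ζ = 0.210 and hence ω_d = σ·√(1−ζ²)/ζ = 6.02 rad/s.)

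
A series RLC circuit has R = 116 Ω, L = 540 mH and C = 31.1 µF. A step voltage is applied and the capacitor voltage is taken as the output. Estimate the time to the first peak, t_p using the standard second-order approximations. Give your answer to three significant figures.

t_p ≈ 0.0143 s

For a series RLC circuit (capacitor voltage as output), ω_n = 1/√(LC) = 1/√(540 mH · 31.1 µF) = 244 rad/s.
ζ = (R/2)·√(C/L) = (116/2)·√(31.1 µF/540 mH) = 0.440.
ω_d = 244·√(1 − 0.440²) = 219 rad/s. t_p = π/ω_d = 0.0143 s.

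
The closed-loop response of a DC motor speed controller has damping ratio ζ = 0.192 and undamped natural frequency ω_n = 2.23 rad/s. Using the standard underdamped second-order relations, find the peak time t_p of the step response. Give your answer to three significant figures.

The damped frequency is ω_d = ω_n√(1−ζ²) = 2.23·√(1−0.0369) = 2.19 rad/s.
Peak time t_p = π/ω_d = π/2.19 = 1.44 s.

t_p ≈ 1.44 s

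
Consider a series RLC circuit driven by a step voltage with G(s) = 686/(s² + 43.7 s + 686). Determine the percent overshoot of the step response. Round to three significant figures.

%OS ≈ 0.863%

Matching coefficients with s² + 2ζω_n s + ω_n² gives ω_n² = 686 ⇒ ω_n = 26.2 rad/s, and ζ = 43.7/(2ω_n) = 0.834.
%OS = 100·exp(−πζ/√(1−ζ²)) = 0.863%.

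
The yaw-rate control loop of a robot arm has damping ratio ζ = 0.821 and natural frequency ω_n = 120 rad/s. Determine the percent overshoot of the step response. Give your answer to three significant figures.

%OS ≈ 1.09%

For an underdamped second-order system, %OS = 100·exp(−πζ/√(1−ζ²)).
πζ/√(1−ζ²) = π·0.821/√(1−0.674) = 4.518, so %OS = 100·e^(−4.518) = 1.09%.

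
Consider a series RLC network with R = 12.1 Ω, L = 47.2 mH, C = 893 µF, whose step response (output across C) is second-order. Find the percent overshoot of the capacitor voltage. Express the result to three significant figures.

For a series RLC circuit (capacitor voltage as output), ω_n = 1/√(LC) = 1/√(47.2 mH · 893 µF) = 154 rad/s.
ζ = (R/2)·√(C/L) = (12.1/2)·√(893 µF/47.2 mH) = 0.832.
%OS = 100·exp(−πζ/√(1−ζ²)) = 0.896%.

%OS ≈ 0.896%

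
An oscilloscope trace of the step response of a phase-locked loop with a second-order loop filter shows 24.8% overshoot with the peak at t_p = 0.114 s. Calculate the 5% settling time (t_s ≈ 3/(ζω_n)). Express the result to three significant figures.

t_s ≈ 0.245 s

ζ from %OS: ζ = |ln 0.248|/√(π²+ln²0.248) = 0.406.
From t_p = π/ω_d, ω_d = π/0.114 = 27.6 rad/s, so ω_n = ω_d/√(1−ζ²) = 30.2 rad/s.
t_s ≈ 3/(ζω_n) = 3/(0.406·30.2) = 0.245 s.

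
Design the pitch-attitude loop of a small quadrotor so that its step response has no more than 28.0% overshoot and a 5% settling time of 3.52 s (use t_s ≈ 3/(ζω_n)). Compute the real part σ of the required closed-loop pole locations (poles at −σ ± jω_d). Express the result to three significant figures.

The settling-time spec alone fixes σ = ζω_n = 3/t_s = 3/3.52 = 0.852.
(Overshoot then fixes ζ = 0.376 and hence ω_d = σ·√(1−ζ²)/ζ = 2.10 rad/s.)

σ ≈ 0.852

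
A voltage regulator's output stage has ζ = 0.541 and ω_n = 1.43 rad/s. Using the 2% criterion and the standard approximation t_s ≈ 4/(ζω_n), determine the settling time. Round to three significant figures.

t_s ≈ 5.17 s

t_s ≈ 4/(ζω_n) = 4/(0.541 × 1.43) = 5.17 s.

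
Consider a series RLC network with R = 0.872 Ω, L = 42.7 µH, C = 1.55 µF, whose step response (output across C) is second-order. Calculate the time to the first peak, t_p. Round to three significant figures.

t_p ≈ 0.0000256 s

For a series RLC circuit (capacitor voltage as output), ω_n = 1/√(LC) = 1/√(42.7 µH · 1.55 µF) = 123000 rad/s.
ζ = (R/2)·√(C/L) = (0.872/2)·√(1.55 µF/42.7 µH) = 0.0831.
ω_d = ω_n√(1−ζ²) = 122000 rad/s. t_p = π/ω_d = 0.0000256 s.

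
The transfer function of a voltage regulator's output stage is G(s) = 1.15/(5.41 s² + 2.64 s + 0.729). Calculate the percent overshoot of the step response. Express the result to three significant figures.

%OS ≈ 6.11%

Dividing through by 5.41: denominator becomes s² + 0.4880 s + 0.1348.
So ω_n = √0.1348 = 0.367 rad/s and ζ = 0.4880/(2·0.367) = 0.665.
%OS = 100 e^{−πζ/√(1−ζ²)} with ζ = 0.665 gives 6.11%.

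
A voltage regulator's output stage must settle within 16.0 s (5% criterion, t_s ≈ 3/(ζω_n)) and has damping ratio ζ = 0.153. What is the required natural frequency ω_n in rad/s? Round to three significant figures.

ω_n ≈ 1.23 rad/s

Rearranging t_s ≈ 3/(ζω_n) gives ω_n = 3/(ζ·t_s) = 3/(0.153 × 16.0) = 1.23 rad/s.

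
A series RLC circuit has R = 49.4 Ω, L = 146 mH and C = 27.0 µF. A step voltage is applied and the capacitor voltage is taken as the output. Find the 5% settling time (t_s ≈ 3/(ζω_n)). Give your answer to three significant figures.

t_s ≈ 0.0177 s

For a series RLC circuit (capacitor voltage as output), ω_n = 1/√(LC) = 1/√(146 mH · 27.0 µF) = 504 rad/s.
ζ = (R/2)·√(C/L) = (49.4/2)·√(27.0 µF/146 mH) = 0.336.
t_s ≈ 3/(ζω_n) = 0.0177 s.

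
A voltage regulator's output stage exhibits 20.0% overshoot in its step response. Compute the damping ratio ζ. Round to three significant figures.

Inverting the overshoot relation: ζ = |ln 0.200|/√(π² + ln²0.200) = 0.456.

ζ ≈ 0.456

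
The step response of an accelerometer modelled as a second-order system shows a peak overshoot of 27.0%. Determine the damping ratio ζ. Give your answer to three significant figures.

ζ ≈ 0.385

From %OS = 100·exp(−πζ/√(1−ζ²)), invert to get ζ = −ln(OS)/√(π² + ln²(OS)) with OS = 0.270.
−ln 0.270 = 1.309, so ζ = 1.309/√(π² + 1.714) = 0.385.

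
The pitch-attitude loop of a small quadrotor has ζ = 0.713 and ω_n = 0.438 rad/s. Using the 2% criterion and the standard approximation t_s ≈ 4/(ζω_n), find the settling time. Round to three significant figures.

t_s ≈ 4/(ζω_n) = 4/(0.713 × 0.438) = 12.8 s.

t_s ≈ 12.8 s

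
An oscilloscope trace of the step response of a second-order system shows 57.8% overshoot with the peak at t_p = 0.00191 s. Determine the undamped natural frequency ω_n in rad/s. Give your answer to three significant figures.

From the overshoot, ζ = −ln(OS)/√(π²+ln²(OS)) = 0.172.
t_p = π/ω_d ⇒ ω_d = 1640 rad/s; then ω_n = ω_d/√(1−ζ²) = 1670 rad/s.

ω_n ≈ 1670 rad/s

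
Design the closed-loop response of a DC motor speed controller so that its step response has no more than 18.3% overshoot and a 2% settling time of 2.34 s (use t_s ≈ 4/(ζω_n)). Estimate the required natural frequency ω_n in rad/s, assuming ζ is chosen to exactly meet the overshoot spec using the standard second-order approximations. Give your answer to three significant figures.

ζ = −ln(OS)/√(π² + (ln OS)²). With OS = 0.183, ln OS = −1.698 and ζ = 1.698/3.571 = 0.476.
Then ω_n = 4/(ζ t_s) = 4/(0.476 × 2.34) = 3.59 rad/s.

ω_n ≈ 3.59 rad/s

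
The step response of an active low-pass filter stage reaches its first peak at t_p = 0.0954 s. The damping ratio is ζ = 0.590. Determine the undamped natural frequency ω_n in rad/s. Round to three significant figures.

ω_n ≈ 40.8 rad/s

Peak time t_p = π/ω_d, so ω_d = π/t_p = π/0.0954 = 32.9 rad/s.
ω_n = ω_d/√(1−ζ²) = 32.9/√0.652 = 40.8 rad/s.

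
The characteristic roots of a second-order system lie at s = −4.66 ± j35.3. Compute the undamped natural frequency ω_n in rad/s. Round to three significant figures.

ω_n ≈ 35.6 rad/s

|pole| = ω_n = √(4.66² + 35.3²) = 35.6 rad/s; ζ = cos θ = σ/ω_n = 0.131.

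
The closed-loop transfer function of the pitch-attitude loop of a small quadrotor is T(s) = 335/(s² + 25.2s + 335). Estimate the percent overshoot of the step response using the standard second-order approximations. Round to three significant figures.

Comparing the denominator to s² + 2ζω_n s + ω_n²: ω_n = √335 = 18.3 rad/s, and 2ζω_n = 25.2 so ζ = 25.2/(2·18.3) = 0.688.
%OS = 100·exp(−πζ/√(1−ζ²)) = 5.07%.

%OS ≈ 5.07%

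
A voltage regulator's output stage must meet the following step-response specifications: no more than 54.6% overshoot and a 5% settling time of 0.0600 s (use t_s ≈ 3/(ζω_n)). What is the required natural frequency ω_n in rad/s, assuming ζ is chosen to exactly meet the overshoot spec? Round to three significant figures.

ζ = −ln(OS)/√(π² + (ln OS)²). With OS = 0.546, ln OS = −0.6051 and ζ = 0.6051/3.199 = 0.189.
From t_s ≈ 3/(ζω_n): ω_n = 3/(ζ·t_s) = 3/(0.189·0.0600) = 264 rad/s.

ω_n ≈ 264 rad/s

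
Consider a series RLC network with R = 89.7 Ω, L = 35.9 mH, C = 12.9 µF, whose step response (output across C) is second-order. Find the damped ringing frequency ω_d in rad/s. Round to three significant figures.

ω_d ≈ 774 rad/s

For a series RLC circuit (capacitor voltage as output), ω_n = 1/√(LC) = 1/√(35.9 mH · 12.9 µF) = 1470 rad/s.
ζ = (R/2)·√(C/L) = (89.7/2)·√(12.9 µF/35.9 mH) = 0.850.
The damped frequency ω_d = ω_n√(1−ζ²) = 774 rad/s.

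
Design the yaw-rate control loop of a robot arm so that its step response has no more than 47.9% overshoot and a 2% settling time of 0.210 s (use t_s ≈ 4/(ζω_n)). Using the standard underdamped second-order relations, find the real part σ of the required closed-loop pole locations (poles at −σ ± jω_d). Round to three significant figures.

The settling-time spec alone fixes σ = ζω_n = 4/t_s = 4/0.210 = 19.0.
(Overshoot then fixes ζ = 0.228 and hence ω_d = σ·√(1−ζ²)/ζ = 81.3 rad/s.)

σ ≈ 19.0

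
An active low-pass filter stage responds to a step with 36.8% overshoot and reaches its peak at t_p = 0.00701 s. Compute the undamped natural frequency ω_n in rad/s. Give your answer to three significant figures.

ω_n ≈ 470 rad/s

The overshoot fixes ζ = −ln(OS)/√(π²+ln²(OS)) = 0.303.
t_p = π/ω_d ⇒ ω_d = 448 rad/s; then ω_n = ω_d/√(1−ζ²) = 470 rad/s.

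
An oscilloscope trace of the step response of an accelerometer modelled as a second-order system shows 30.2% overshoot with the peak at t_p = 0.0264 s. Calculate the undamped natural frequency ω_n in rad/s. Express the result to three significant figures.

ω_n ≈ 127 rad/s

The overshoot fixes ζ = −ln(OS)/√(π²+ln²(OS)) = 0.356.
t_p = π/ω_d ⇒ ω_d = 119 rad/s; then ω_n = ω_d/√(1−ζ²) = 127 rad/s.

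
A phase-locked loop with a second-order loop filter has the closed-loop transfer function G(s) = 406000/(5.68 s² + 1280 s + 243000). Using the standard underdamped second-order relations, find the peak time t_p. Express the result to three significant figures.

t_p ≈ 0.0181 s

Dividing through by 5.68: denominator becomes s² + 225.4 s + 42780.
So ω_n = √42780 = 207 rad/s and ζ = 225.4/(2·207) = 0.545.
ω_d = 207·√(1 − 0.545²) = 173 rad/s. t_p = π/ω_d = 0.0181 s.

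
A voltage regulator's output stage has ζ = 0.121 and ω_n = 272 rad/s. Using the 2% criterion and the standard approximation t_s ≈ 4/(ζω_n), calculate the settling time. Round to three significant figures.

t_s ≈ 0.122 s

t_s ≈ 4/(ζω_n) = 4/(0.121 × 272) = 0.122 s.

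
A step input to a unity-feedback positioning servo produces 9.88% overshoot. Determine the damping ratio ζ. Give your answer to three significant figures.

ζ ≈ 0.593

From %OS = 100·exp(−πζ/√(1−ζ²)), invert to get ζ = −ln(OS)/√(π² + ln²(OS)) with OS = 0.0988.
−ln 0.0988 = 2.315, so ζ = 2.315/√(π² + 5.358) = 0.593.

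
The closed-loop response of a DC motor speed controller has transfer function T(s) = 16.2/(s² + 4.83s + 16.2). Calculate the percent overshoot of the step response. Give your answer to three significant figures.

%OS ≈ 9.48%

Matching coefficients with s² + 2ζω_n s + ω_n² gives ω_n² = 16.2 ⇒ ω_n = 4.02 rad/s, and ζ = 4.83/(2ω_n) = 0.600.
%OS = 100 e^{−πζ/√(1−ζ²)} with ζ = 0.600 gives 9.48%.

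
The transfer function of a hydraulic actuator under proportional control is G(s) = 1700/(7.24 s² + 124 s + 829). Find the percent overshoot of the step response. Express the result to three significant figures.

Dividing through by 7.24: denominator becomes s² + 17.13 s + 114.5.
So ω_n = √114.5 = 10.7 rad/s and ζ = 17.13/(2·10.7) = 0.800.
%OS = 100·exp(−πζ/√(1−ζ²)) = 1.51%.

%OS ≈ 1.51%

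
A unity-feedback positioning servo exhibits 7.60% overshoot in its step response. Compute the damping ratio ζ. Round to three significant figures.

ζ ≈ 0.634

Inverting the overshoot relation: ζ = |ln 0.0760|/√(π² + ln²0.0760) = 0.634.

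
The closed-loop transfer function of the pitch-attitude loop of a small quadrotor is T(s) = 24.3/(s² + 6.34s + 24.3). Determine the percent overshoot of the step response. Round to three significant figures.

%OS ≈ 7.15%

Comparing the denominator to s² + 2ζω_n s + ω_n²: ω_n = √24.3 = 4.93 rad/s, and 2ζω_n = 6.34 so ζ = 6.34/(2·4.93) = 0.643.
Overshoot: exp(−π·0.643/√(1−0.643²)) = 0.0715, i.e. 7.15%.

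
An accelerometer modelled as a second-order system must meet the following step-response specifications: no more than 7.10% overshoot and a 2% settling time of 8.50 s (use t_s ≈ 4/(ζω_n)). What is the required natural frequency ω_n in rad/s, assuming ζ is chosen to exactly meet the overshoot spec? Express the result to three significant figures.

Inverting the overshoot relation: ζ = |ln 0.0710|/√(π² + ln²0.0710) = 0.644.
Then ω_n = 4/(ζ t_s) = 4/(0.644 × 8.50) = 0.731 rad/s.

ω_n ≈ 0.731 rad/s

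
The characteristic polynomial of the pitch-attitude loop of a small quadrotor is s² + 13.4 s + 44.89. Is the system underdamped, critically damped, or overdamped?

critically damped

a² − 4b = 13.4² − 4·44.89 = 0 (repeated real root); the system is critically damped.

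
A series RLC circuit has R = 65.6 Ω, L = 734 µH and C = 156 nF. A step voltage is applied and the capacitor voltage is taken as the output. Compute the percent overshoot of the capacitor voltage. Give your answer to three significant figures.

%OS ≈ 18.1%

For a series RLC circuit (capacitor voltage as output), ω_n = 1/√(LC) = 1/√(734 µH · 156 nF) = 93500 rad/s.
ζ = (R/2)·√(C/L) = (65.6/2)·√(156 nF/734 µH) = 0.478.
%OS = 100 e^{−πζ/√(1−ζ²)} with ζ = 0.478 gives 18.1%.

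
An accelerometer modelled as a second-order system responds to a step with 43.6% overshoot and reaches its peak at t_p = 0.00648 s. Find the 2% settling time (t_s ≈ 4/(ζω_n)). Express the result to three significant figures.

t_s ≈ 0.0312 s

The overshoot fixes ζ = −ln(OS)/√(π²+ln²(OS)) = 0.255.
t_p = π/ω_d ⇒ ω_d = 485 rad/s; then ω_n = ω_d/√(1−ζ²) = 501 rad/s.
t_s ≈ 4/(ζω_n) = 4/(0.255·501) = 0.0312 s.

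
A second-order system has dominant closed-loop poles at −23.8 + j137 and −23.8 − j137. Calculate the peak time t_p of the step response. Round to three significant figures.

t_p ≈ 0.0229 s

t_p = π/ω_d with ω_d = 137 (the imaginary part), so t_p = 0.0229 s.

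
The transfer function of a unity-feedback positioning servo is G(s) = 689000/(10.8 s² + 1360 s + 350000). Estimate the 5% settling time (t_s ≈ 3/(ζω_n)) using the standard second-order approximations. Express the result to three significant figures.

t_s ≈ 0.0476 s

Dividing through by 10.8: denominator becomes s² + 125.9 s + 32410.
So ω_n = √32410 = 180 rad/s and ζ = 125.9/(2·180) = 0.350.
t_s ≈ 3/(ζω_n) = 0.0476 s.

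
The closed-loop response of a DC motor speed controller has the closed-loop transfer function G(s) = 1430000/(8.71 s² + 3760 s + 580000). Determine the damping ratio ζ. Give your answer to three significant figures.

Dividing through by 8.71: denominator becomes s² + 431.7 s + 66590.
So ω_n = √66590 = 258 rad/s and ζ = 431.7/(2·258) = 0.836.

ζ ≈ 0.836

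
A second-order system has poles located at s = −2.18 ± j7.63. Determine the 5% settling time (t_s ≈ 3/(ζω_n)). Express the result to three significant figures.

For poles at −σ ± jω_d, ζω_n = σ = 2.18, so t_s ≈ 3/σ = 1.38 s.

t_s ≈ 1.38 s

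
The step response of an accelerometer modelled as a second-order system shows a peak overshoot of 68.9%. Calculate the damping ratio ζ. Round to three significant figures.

ζ ≈ 0.118

ζ = −ln(OS)/√(π² + (ln OS)²). With OS = 0.689, ln OS = −0.3725 and ζ = 0.3725/3.164 = 0.118.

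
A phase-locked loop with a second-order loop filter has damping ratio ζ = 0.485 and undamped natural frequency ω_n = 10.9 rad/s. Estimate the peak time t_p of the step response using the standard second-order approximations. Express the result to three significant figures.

The damped frequency is ω_d = ω_n√(1−ζ²) = 10.9·√(1−0.235) = 9.53 rad/s.
Peak time t_p = π/ω_d = π/9.53 = 0.330 s.

t_p ≈ 0.330 s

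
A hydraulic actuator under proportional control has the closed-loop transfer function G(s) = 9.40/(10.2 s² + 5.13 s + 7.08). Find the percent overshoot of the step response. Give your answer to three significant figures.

%OS ≈ 37.0%

Dividing through by 10.2: denominator becomes s² + 0.5029 s + 0.6941.
So ω_n = √0.6941 = 0.833 rad/s and ζ = 0.5029/(2·0.833) = 0.302.
%OS = 100·exp(−πζ/√(1−ζ²)) = 37.0%.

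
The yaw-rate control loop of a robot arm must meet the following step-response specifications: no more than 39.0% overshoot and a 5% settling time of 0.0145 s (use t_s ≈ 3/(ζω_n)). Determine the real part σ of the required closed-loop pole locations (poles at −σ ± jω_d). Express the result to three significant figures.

The settling-time spec alone fixes σ = ζω_n = 3/t_s = 3/0.0145 = 207.
(Overshoot then fixes ζ = 0.287 and hence ω_d = σ·√(1−ζ²)/ζ = 690 rad/s.)

σ ≈ 207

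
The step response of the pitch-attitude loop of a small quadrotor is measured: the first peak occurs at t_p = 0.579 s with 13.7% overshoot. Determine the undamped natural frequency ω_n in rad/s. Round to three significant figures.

From the overshoot, ζ = −ln(OS)/√(π²+ln²(OS)) = 0.535.
From t_p = π/ω_d, ω_d = π/0.579 = 5.43 rad/s, so ω_n = ω_d/√(1−ζ²) = 6.42 rad/s.

ω_n ≈ 6.42 rad/s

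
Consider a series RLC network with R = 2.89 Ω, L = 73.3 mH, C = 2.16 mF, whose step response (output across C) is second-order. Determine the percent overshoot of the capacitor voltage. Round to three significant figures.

%OS ≈ 44.7%

For a series RLC circuit (capacitor voltage as output), ω_n = 1/√(LC) = 1/√(73.3 mH · 2.16 mF) = 79.5 rad/s.
ζ = (R/2)·√(C/L) = (2.89/2)·√(2.16 mF/73.3 mH) = 0.248.
%OS = 100 e^{−πζ/√(1−ζ²)} with ζ = 0.248 gives 44.7%.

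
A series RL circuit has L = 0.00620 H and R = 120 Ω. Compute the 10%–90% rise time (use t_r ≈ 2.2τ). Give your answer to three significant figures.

τ = L/R = 0.00620/120 = 0.0000517 s.
t_r ≈ 2.2τ = 0.000114 s.

t_r ≈ 0.000114 s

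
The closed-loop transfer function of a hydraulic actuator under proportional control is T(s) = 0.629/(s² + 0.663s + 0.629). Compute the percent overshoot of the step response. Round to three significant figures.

ω_n = √0.629 = 0.793 rad/s; ζ = 0.663/(2·0.793) = 0.418.
%OS = 100 e^{−πζ/√(1−ζ²)} with ζ = 0.418 gives 23.6%.

%OS ≈ 23.6%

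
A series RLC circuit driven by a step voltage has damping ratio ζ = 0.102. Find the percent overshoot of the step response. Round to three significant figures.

%OS ≈ 72.5%

For an underdamped second-order system, %OS = 100·exp(−πζ/√(1−ζ²)).
πζ/√(1−ζ²) = π·0.102/√(1−0.0104) = 0.3221, so %OS = 100·e^(−0.3221) = 72.5%.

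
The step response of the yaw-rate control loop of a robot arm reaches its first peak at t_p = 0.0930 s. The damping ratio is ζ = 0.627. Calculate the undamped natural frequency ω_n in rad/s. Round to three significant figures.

ω_n ≈ 43.4 rad/s

Peak time t_p = π/ω_d, so ω_d = π/t_p = π/0.0930 = 33.8 rad/s.
ω_n = ω_d/√(1−ζ²) = 33.8/√0.607 = 43.4 rad/s.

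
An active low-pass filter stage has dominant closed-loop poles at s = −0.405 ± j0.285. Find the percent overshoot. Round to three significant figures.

|pole| = ω_n = √(0.405² + 0.285²) = 0.495 rad/s; ζ = cos θ = σ/ω_n = 0.818.
Overshoot: exp(−π·0.818/√(1−0.818²)) = 0.0115, i.e. 1.15%.

%OS ≈ 1.15%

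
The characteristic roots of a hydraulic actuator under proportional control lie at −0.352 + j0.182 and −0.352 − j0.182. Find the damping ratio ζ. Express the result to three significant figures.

The poles are at −σ ± jω_d with σ = 0.352 and ω_d = 0.182, so ω_n = √(σ²+ω_d²) = 0.396 rad/s and ζ = σ/ω_n = 0.888.

ζ ≈ 0.888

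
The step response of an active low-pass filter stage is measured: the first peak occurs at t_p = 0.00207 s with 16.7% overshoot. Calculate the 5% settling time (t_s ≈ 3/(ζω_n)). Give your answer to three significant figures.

t_s ≈ 0.00347 s

The overshoot fixes ζ = −ln(OS)/√(π²+ln²(OS)) = 0.495.
t_p = π/ω_d ⇒ ω_d = 1520 rad/s; then ω_n = ω_d/√(1−ζ²) = 1750 rad/s.
t_s ≈ 3/(ζω_n) = 3/(0.495·1750) = 0.00347 s.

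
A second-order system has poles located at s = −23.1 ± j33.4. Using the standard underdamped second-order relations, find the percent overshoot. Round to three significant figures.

%OS ≈ 11.4%

|pole| = ω_n = √(23.1² + 33.4²) = 40.6 rad/s; ζ = cos θ = σ/ω_n = 0.569.
%OS = 100·exp(−πζ/√(1−ζ²)) = 11.4%.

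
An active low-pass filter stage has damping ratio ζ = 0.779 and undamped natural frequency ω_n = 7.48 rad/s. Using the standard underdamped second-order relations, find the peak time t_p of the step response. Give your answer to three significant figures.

The damped frequency is ω_d = ω_n√(1−ζ²) = 7.48·√(1−0.607) = 4.69 rad/s.
Peak time t_p = π/ω_d = π/4.69 = 0.670 s.

t_p ≈ 0.670 s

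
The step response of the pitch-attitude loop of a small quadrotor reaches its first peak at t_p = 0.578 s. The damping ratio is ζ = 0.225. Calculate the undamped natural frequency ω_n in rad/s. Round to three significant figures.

Peak time t_p = π/ω_d, so ω_d = π/t_p = π/0.578 = 5.44 rad/s.
ω_n = ω_d/√(1−ζ²) = 5.44/√0.949 = 5.58 rad/s.

ω_n ≈ 5.58 rad/s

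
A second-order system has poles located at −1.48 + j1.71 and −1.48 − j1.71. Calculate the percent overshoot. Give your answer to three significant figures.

%OS ≈ 6.59%

|pole| = ω_n = √(1.48² + 1.71²) = 2.26 rad/s; ζ = cos θ = σ/ω_n = 0.654.
%OS = 100 e^{−πζ/√(1−ζ²)} with ζ = 0.654 gives 6.59%.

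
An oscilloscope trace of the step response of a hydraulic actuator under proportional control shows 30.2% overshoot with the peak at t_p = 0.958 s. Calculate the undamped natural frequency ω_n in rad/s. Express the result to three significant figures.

The overshoot fixes ζ = −ln(OS)/√(π²+ln²(OS)) = 0.356.
t_p = π/ω_d ⇒ ω_d = 3.28 rad/s; then ω_n = ω_d/√(1−ζ²) = 3.51 rad/s.

ω_n ≈ 3.51 rad/s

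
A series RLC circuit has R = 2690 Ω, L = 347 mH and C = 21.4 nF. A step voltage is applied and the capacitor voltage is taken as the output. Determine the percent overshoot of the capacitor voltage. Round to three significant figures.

%OS ≈ 32.8%

For a series RLC circuit (capacitor voltage as output), ω_n = 1/√(LC) = 1/√(347 mH · 21.4 nF) = 11600 rad/s.
ζ = (R/2)·√(C/L) = (2690/2)·√(21.4 nF/347 mH) = 0.334.
Overshoot: exp(−π·0.334/√(1−0.334²)) = 0.328, i.e. 32.8%.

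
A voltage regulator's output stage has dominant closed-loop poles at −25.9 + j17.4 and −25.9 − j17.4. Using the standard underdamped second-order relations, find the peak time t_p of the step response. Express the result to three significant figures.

t_p = π/ω_d with ω_d = 17.4 (the imaginary part), so t_p = 0.181 s.

t_p ≈ 0.181 s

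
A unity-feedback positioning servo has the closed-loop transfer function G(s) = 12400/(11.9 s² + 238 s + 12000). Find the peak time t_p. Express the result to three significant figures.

t_p ≈ 0.104 s

Dividing through by 11.9: denominator becomes s² + 20.00 s + 1008.
So ω_n = √1008 = 31.8 rad/s and ζ = 20.00/(2·31.8) = 0.315.
The damped frequency ω_d = ω_n√(1−ζ²) = 30.1 rad/s. t_p = π/ω_d = 0.104 s.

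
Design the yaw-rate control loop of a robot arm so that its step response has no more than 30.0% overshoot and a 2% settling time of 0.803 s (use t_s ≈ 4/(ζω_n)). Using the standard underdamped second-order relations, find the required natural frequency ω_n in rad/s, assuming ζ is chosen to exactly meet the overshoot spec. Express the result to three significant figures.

Inverting the overshoot relation: ζ = |ln 0.300|/√(π² + ln²0.300) = 0.358.
Then ω_n = 4/(ζ t_s) = 4/(0.358 × 0.803) = 13.9 rad/s.

ω_n ≈ 13.9 rad/s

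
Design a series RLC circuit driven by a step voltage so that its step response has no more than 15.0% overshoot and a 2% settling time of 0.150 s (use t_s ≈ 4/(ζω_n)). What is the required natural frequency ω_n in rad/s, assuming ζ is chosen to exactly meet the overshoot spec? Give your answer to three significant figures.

ω_n ≈ 51.6 rad/s

From %OS = 100·exp(−πζ/√(1−ζ²)), invert to get ζ = −ln(OS)/√(π² + ln²(OS)) with OS = 0.150.
−ln 0.150 = 1.897, so ζ = 1.897/√(π² + 3.599) = 0.517.
Then ω_n = 4/(ζ t_s) = 4/(0.517 × 0.150) = 51.6 rad/s.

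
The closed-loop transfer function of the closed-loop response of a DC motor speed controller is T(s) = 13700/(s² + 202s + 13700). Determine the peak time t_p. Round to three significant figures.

ω_n = √13700 = 117 rad/s; ζ = 202/(2·117) = 0.863.
The damped frequency ω_d = ω_n√(1−ζ²) = 59.2 rad/s. Then t_p = π/ω_d = 0.0531 s.

t_p ≈ 0.0531 s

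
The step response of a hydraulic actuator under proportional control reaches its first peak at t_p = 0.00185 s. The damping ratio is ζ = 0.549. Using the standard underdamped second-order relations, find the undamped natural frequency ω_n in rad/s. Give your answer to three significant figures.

ω_n ≈ 2030 rad/s

Peak time t_p = π/ω_d, so ω_d = π/t_p = π/0.00185 = 1700 rad/s.
ω_n = ω_d/√(1−ζ²) = 1700/√0.699 = 2030 rad/s.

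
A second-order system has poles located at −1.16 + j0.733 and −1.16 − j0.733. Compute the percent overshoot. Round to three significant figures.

%OS ≈ 0.693%

With σ = 1.16, ω_d = 0.733: ω_n = √(σ²+ω_d²) = 1.37 rad/s, ζ = σ/ω_n = 0.845.
%OS = 100·exp(−πζ/√(1−ζ²)) = 0.693%.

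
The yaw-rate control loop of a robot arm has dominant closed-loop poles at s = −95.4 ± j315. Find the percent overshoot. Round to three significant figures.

The poles are at −σ ± jω_d with σ = 95.4 and ω_d = 315, so ω_n = √(σ²+ω_d²) = 329 rad/s and ζ = σ/ω_n = 0.290.
%OS = 100·exp(−πζ/√(1−ζ²)) = 38.6%.

%OS ≈ 38.6%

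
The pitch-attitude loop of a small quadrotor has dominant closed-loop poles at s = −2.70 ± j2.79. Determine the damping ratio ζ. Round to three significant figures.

ζ ≈ 0.695

|pole| = ω_n = √(2.70² + 2.79²) = 3.88 rad/s; ζ = cos θ = σ/ω_n = 0.695.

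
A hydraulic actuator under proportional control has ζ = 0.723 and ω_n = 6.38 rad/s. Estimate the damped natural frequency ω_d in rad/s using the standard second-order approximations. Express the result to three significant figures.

ω_d ≈ 4.41 rad/s

ω_d = ω_n√(1−ζ²) = 6.38·√0.477 = 4.41 rad/s.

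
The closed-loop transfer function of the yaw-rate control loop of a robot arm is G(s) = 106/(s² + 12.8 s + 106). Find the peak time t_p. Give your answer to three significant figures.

Matching coefficients with s² + 2ζω_n s + ω_n² gives ω_n² = 106 ⇒ ω_n = 10.3 rad/s, and ζ = 12.8/(2ω_n) = 0.622.
The damped frequency ω_d = ω_n√(1−ζ²) = 8.06 rad/s. Then t_p = π/ω_d = 0.390 s.

t_p ≈ 0.390 s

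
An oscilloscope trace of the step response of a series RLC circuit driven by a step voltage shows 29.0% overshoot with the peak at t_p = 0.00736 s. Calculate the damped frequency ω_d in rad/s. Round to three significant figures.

ω_d ≈ 427 rad/s

t_p = π/ω_d, so ω_d = π/0.00736 = 427 rad/s.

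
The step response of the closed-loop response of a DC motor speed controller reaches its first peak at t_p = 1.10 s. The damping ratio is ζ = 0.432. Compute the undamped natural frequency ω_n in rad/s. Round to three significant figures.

ω_n ≈ 3.17 rad/s

Peak time t_p = π/ω_d, so ω_d = π/t_p = π/1.10 = 2.86 rad/s.
ω_n = ω_d/√(1−ζ²) = 2.86/√0.813 = 3.17 rad/s.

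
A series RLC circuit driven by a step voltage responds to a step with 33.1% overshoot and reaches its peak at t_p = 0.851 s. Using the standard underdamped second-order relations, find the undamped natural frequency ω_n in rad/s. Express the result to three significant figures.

ω_n ≈ 3.91 rad/s

From the overshoot, ζ = −ln(OS)/√(π²+ln²(OS)) = 0.332.
From t_p = π/ω_d, ω_d = π/0.851 = 3.69 rad/s, so ω_n = ω_d/√(1−ζ²) = 3.91 rad/s.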